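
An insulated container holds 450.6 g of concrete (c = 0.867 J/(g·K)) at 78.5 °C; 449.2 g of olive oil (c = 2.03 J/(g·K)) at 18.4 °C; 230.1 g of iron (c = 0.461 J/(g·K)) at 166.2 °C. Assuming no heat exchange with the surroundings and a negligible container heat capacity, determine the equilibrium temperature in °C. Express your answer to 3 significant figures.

T_f = 46.2 °C

Σ mᵢcᵢ(T − Tᵢ) = 0  ⇒  T = Σ mᵢcᵢTᵢ / Σ mᵢcᵢ
Σ mᵢcᵢ = 450.6×0.867 + 449.2×2.03 + 230.1×0.461 = 1408.6223
Σ mᵢcᵢTᵢ = 390.6702×78.5 + 911.876×18.4 + 106.0761×166.2 = 65076
T = 65076 / 1408.6223 = 46.20 °C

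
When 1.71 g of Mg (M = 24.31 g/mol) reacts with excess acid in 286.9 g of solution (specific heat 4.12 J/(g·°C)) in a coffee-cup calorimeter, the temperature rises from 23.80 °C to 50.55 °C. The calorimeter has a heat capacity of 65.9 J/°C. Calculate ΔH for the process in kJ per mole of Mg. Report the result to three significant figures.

|ΔT| = |50.55 − 23.80| = 26.75 °C
|q_surr| = (286.9 × 4.12 + 65.9) × 26.75 = 1247.928 × 26.75 = 33380 J
n(Mg) = 1.71 / 24.31 = 0.07034 mol
Temperature rose, so q_rxn = −|q_surr| = -33.38 kJ
ΔH = q_rxn / n = -474.6 kJ/mol

ΔH = -475 kJ/mol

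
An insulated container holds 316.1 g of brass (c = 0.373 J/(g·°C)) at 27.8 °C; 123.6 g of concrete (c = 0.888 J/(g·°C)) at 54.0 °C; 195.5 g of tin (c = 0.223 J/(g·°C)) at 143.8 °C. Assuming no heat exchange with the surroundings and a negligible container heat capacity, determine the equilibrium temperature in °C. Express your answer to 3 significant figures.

Σ mᵢcᵢ(T − Tᵢ) = 0  ⇒  T = Σ mᵢcᵢTᵢ / Σ mᵢcᵢ
Σ mᵢcᵢ = 316.1×0.373 + 123.6×0.888 + 195.5×0.223 = 271.2586
Σ mᵢcᵢTᵢ = 117.9053×27.8 + 109.7568×54.0 + 43.5965×143.8 = 15474
T = 15474 / 271.2586 = 57.045 °C

T_f = 57.0 °C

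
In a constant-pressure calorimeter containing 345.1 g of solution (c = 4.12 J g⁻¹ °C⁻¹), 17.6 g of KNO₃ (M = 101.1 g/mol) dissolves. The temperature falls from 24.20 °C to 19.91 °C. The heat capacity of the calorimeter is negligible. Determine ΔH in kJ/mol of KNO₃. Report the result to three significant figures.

|ΔT| = |19.91 − 24.20| = 4.29 °C
|q_surr| = (345.1 × 4.12) × 4.29 = 1421.812 × 4.29 = 6100 J
n(KNO₃) = 17.6 / 101.1 = 0.1741 mol
Temperature fell, so q_rxn = +|q_surr| = 6.100 kJ
ΔH = q_rxn / n = 35.04 kJ/mol

ΔH = 35.0 kJ/mol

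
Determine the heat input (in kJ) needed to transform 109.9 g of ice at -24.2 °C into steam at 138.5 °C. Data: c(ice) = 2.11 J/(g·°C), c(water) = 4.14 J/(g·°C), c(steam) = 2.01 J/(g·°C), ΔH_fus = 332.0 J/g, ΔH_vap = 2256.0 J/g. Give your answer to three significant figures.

q = 344 kJ

q1 (heat ice -24.2→0.0 °C): 109.9 × 2.11 × 24.2 = 5612 J
q2 (melt at 0 °C): 109.9 × 332.0 = 36487 J
q3 (heat water 0.0→100.0 °C): 109.9 × 4.14 × 100.0 = 45499 J
q4 (vaporize at 100 °C): 109.9 × 2256.0 = 247934 J
q5 (heat steam 100.0→138.5 °C): 109.9 × 2.01 × 38.5 = 8505 J
Total: 5612 + 36487 + 45499 + 247934 + 8505 = 344037 J = 344 kJ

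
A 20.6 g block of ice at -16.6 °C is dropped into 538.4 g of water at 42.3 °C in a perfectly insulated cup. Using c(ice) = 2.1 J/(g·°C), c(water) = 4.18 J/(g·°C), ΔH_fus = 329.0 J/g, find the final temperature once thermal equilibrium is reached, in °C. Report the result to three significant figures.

T_f = 37.5 °C

Heat to bring ice to 0 °C and melt it: q₁ = 20.6×2.1×16.6 + 20.6×329.0 = 7495.5 J
Heat the water can supply cooling to 0 °C: 538.4×4.18×42.3 = 95196.7 J > q₁, so all ice melts.
Energy balance: 538.4×4.18×(42.3 − T) = 7495.5 + 20.6×4.18×(T − 0)
2250.512(42.3 − T) = 7495.5 + 86.108 T
95196.7 − 7495.5 = 2336.620 T
T = 87701.2 / 2336.620 = 37.53 °C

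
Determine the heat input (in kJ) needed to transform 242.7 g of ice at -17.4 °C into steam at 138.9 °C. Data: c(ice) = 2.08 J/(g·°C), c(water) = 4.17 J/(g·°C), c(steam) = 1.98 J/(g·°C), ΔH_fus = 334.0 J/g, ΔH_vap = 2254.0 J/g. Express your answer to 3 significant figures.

q1 (heat ice -17.4→0.0 °C): 242.7 × 2.08 × 17.4 = 8784 J
q2 (melt at 0 °C): 242.7 × 334.0 = 81062 J
q3 (heat water 0.0→100.0 °C): 242.7 × 4.17 × 100.0 = 101206 J
q4 (vaporize at 100 °C): 242.7 × 2254.0 = 547046 J
q5 (heat steam 100.0→138.9 °C): 242.7 × 1.98 × 38.9 = 18693 J
Total: 8784 + 81062 + 101206 + 547046 + 18693 = 756791 J = 757 kJ

q = 757 kJ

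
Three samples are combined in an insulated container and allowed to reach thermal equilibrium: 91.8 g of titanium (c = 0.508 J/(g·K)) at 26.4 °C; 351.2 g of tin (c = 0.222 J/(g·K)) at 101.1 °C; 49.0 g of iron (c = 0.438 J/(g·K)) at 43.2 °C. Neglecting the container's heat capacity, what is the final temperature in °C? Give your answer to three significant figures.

Σ mᵢcᵢ(T − Tᵢ) = 0  ⇒  T = Σ mᵢcᵢTᵢ / Σ mᵢcᵢ
Σ mᵢcᵢ = 91.8×0.508 + 351.2×0.222 + 49.0×0.438 = 146.0628
Σ mᵢcᵢTᵢ = 46.6344×26.4 + 77.9664×101.1 + 21.462×43.2 = 10041
T = 10041 / 146.0628 = 68.74 °C

T_f = 68.7 °C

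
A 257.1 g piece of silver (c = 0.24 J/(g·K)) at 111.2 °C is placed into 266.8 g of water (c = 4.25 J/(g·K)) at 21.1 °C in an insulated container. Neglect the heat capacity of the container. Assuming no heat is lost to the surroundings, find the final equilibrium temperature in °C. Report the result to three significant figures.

Heat lost by silver = heat gained by water.
(257.1)(0.24)(111.2 − T) = (266.8)(4.25)(T − 21.1)
61.704 (111.2 − T) = 1133.9 (T − 21.1)
6861.5 − 61.704 T = 1133.9 T − 23925
30786.5 = 1195.604 T
T = 25.7497 °C

T_f = 25.7 °C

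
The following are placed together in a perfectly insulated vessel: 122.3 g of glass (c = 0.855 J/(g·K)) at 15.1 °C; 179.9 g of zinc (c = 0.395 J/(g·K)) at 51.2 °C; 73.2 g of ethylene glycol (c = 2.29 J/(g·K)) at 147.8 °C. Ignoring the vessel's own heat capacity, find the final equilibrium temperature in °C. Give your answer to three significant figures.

Σ mᵢcᵢ(T − Tᵢ) = 0  ⇒  T = Σ mᵢcᵢTᵢ / Σ mᵢcᵢ
Σ mᵢcᵢ = 122.3×0.855 + 179.9×0.395 + 73.2×2.29 = 343.2550
Σ mᵢcᵢTᵢ = 104.5665×15.1 + 71.0605×51.2 + 167.628×147.8 = 29993
T = 29993 / 343.2550 = 87.38 °C

T_f = 87.4 °C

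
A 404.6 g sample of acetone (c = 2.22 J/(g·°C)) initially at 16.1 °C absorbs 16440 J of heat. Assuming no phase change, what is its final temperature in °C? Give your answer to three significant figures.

ΔT = q / (m c) = 16440 / (404.6 × 2.22) = 18.30 °C
T_f = 16.1 + 18.30 = 34.40 °C

T_f = 34.4 °C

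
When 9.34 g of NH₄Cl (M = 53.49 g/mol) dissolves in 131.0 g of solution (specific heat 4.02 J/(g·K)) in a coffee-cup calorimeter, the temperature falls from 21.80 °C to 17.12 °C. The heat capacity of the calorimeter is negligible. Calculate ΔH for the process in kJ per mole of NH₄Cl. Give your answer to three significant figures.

ΔH = 14.1 kJ/mol

|ΔT| = |17.12 − 21.80| = 4.68 °C
|q_surr| = (131.0 × 4.02) × 4.68 = 526.62 × 4.68 = 2465 J
n(NH₄Cl) = 9.34 / 53.49 = 0.1746 mol
Temperature fell, so q_rxn = +|q_surr| = 2.465 kJ
ΔH = q_rxn / n = 14.12 kJ/mol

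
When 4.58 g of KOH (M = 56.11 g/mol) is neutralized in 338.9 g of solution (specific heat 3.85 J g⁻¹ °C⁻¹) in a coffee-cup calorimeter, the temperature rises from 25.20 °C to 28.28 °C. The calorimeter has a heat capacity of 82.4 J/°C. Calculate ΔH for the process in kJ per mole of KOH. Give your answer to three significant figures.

|ΔT| = |28.28 − 25.20| = 3.08 °C
|q_surr| = (338.9 × 3.85 + 82.4) × 3.08 = 1387.165 × 3.08 = 4272 J
n(KOH) = 4.58 / 56.11 = 0.08163 mol
Temperature rose, so q_rxn = −|q_surr| = -4.272 kJ
ΔH = q_rxn / n = -52.33 kJ/mol

ΔH = -52.3 kJ/mol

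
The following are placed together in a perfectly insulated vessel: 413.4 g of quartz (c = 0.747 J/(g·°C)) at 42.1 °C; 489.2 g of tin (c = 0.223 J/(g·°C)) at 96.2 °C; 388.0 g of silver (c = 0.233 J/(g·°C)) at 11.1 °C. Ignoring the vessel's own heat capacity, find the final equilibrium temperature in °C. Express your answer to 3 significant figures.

Σ mᵢcᵢ(T − Tᵢ) = 0  ⇒  T = Σ mᵢcᵢTᵢ / Σ mᵢcᵢ
Σ mᵢcᵢ = 413.4×0.747 + 489.2×0.223 + 388.0×0.233 = 508.3054
Σ mᵢcᵢTᵢ = 308.8098×42.1 + 109.0916×96.2 + 90.404×11.1 = 24499
T = 24499 / 508.3054 = 48.20 °C

T_f = 48.2 °C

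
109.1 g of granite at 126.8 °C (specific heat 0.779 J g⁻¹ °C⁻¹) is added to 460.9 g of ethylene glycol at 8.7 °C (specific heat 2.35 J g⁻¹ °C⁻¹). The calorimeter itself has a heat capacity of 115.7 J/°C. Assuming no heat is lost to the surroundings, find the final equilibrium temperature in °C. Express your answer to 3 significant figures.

Heat lost by granite = heat gained by ethylene glycol + calorimeter.
(109.1)(0.779)(126.8 − T) = [(460.9)(2.35) + 115.7](T − 8.7)
84.9889 (126.8 − T) = 1198.815 (T − 8.7)
10777 − 84.9889 T = 1198.815 T − 10430
21207 = 1283.8039 T
T = 16.52 °C

T_f = 16.5 °C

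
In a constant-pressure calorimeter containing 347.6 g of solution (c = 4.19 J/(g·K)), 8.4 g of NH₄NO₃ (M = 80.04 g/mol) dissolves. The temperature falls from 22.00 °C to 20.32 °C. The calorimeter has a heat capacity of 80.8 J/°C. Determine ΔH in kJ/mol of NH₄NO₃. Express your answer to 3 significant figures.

|ΔT| = |20.32 − 22.00| = 1.68 °C
|q_surr| = (347.6 × 4.19 + 80.8) × 1.68 = 1537.244 × 1.68 = 2583 J
n(NH₄NO₃) = 8.4 / 80.04 = 0.1049 mol
Temperature fell, so q_rxn = +|q_surr| = 2.583 kJ
ΔH = q_rxn / n = 24.62 kJ/mol

ΔH = 24.6 kJ/mol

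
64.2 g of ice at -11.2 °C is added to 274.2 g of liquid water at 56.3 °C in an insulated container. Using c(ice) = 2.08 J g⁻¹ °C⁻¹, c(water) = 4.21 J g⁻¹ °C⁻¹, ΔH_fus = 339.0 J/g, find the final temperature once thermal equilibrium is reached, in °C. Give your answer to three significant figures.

T_f = 29.3 °C

Heat to bring ice to 0 °C and melt it: q₁ = 64.2×2.08×11.2 + 64.2×339.0 = 23259 J
Heat the water can supply cooling to 0 °C: 274.2×4.21×56.3 = 64991.7 J > q₁, so all ice melts.
Energy balance: 274.2×4.21×(56.3 − T) = 23259 + 64.2×4.21×(T − 0)
1154.382(56.3 − T) = 23259 + 270.282 T
64991.7 − 23259 = 1424.664 T
T = 41732.7 / 1424.664 = 29.29 °C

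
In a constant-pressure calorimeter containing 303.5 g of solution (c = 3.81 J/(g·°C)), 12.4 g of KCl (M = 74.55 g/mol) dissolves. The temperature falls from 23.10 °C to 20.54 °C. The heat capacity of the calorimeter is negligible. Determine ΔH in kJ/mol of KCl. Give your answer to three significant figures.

ΔH = 17.8 kJ/mol

|ΔT| = |20.54 − 23.10| = 2.56 °C
|q_surr| = (303.5 × 3.81) × 2.56 = 1156.335 × 2.56 = 2960 J
n(KCl) = 12.4 / 74.55 = 0.1663 mol
Temperature fell, so q_rxn = +|q_surr| = 2.960 kJ
ΔH = q_rxn / n = 17.80 kJ/mol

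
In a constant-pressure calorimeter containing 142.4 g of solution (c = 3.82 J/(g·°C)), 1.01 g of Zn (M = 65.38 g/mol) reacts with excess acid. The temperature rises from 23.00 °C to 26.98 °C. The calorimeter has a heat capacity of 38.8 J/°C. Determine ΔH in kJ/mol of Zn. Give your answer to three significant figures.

|ΔT| = |26.98 − 23.00| = 3.98 °C
|q_surr| = (142.4 × 3.82 + 38.8) × 3.98 = 582.768 × 3.98 = 2319 J
n(Zn) = 1.01 / 65.38 = 0.01545 mol
Temperature rose, so q_rxn = −|q_surr| = -2.319 kJ
ΔH = q_rxn / n = -150.1 kJ/mol

ΔH = -150 kJ/mol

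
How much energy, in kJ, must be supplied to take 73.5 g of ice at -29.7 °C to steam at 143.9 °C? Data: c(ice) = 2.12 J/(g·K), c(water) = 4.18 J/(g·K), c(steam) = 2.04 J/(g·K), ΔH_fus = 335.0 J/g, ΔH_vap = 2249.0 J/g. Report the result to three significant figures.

q = 232 kJ

q1 (heat ice -29.7→0.0 °C): 73.5 × 2.12 × 29.7 = 4628 J
q2 (melt at 0 °C): 73.5 × 335.0 = 24623 J
q3 (heat water 0.0→100.0 °C): 73.5 × 4.18 × 100.0 = 30723 J
q4 (vaporize at 100 °C): 73.5 × 2249.0 = 165302 J
q5 (heat steam 100.0→143.9 °C): 73.5 × 2.04 × 43.9 = 6582 J
Total: 4628 + 24623 + 30723 + 165302 + 6582 = 231858 J = 232 kJ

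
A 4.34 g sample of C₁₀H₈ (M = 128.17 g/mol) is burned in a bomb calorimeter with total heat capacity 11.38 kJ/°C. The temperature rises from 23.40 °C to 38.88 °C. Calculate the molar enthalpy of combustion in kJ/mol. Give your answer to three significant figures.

ΔT = 38.88 − 23.40 = 15.48 °C
q_cal = C_cal × ΔT = 11.38 × 15.48 = 176.1624 kJ
n = 4.34 / 128.17 = 0.03386 mol
q_rxn = −q_cal = -176.1624 kJ
ΔH = -176.1624 / 0.03386 = -5203 kJ/mol

ΔH = -5200 kJ/mol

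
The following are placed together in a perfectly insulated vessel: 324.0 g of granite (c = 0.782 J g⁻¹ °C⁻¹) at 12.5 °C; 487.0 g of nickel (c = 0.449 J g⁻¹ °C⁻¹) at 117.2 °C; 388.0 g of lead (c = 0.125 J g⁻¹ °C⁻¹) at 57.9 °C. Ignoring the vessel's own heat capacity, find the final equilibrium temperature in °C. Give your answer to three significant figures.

T_f = 60.7 °C

Σ mᵢcᵢ(T − Tᵢ) = 0  ⇒  T = Σ mᵢcᵢTᵢ / Σ mᵢcᵢ
Σ mᵢcᵢ = 324.0×0.782 + 487.0×0.449 + 388.0×0.125 = 520.531
Σ mᵢcᵢTᵢ = 253.368×12.5 + 218.663×117.2 + 48.5×57.9 = 31603
T = 31603 / 520.531 = 60.71 °C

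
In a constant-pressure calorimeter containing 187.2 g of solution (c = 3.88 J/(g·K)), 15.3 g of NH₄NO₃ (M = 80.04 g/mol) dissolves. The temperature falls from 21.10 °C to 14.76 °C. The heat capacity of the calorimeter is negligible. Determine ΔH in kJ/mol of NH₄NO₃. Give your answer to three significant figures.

ΔH = 24.1 kJ/mol

|ΔT| = |14.76 − 21.10| = 6.34 °C
|q_surr| = (187.2 × 3.88) × 6.34 = 726.336 × 6.34 = 4605 J
n(NH₄NO₃) = 15.3 / 80.04 = 0.1912 mol
Temperature fell, so q_rxn = +|q_surr| = 4.605 kJ
ΔH = q_rxn / n = 24.08 kJ/mol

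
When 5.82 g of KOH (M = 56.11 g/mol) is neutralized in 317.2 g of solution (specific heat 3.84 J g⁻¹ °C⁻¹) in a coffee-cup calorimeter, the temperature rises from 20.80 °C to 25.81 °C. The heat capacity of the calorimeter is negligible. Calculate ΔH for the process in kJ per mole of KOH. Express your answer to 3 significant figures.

ΔH = -58.8 kJ/mol

|ΔT| = |25.81 − 20.80| = 5.01 °C
|q_surr| = (317.2 × 3.84) × 5.01 = 1218.048 × 5.01 = 6102 J
n(KOH) = 5.82 / 56.11 = 0.1037 mol
Temperature rose, so q_rxn = −|q_surr| = -6.102 kJ
ΔH = q_rxn / n = -58.84 kJ/mol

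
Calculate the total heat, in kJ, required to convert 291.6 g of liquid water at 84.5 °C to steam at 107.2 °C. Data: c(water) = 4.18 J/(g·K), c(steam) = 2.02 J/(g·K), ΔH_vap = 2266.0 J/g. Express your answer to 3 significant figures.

q1 (heat water 84.5→100.0 °C): 291.6 × 4.18 × 15.5 = 18893 J
q2 (vaporize at 100 °C): 291.6 × 2266.0 = 660766 J
q3 (heat steam 100.0→107.2 °C): 291.6 × 2.02 × 7.2 = 4241 J
Total: 18893 + 660766 + 4241 = 683900 J = 684 kJ

q = 684 kJ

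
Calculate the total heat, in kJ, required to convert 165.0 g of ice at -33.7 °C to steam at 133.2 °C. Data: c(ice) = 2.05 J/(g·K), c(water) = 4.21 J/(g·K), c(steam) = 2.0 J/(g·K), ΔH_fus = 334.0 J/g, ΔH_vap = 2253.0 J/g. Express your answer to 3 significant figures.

q1 (heat ice -33.7→0.0 °C): 165.0 × 2.05 × 33.7 = 11399 J
q2 (melt at 0 °C): 165.0 × 334.0 = 55110 J
q3 (heat water 0.0→100.0 °C): 165.0 × 4.21 × 100.0 = 69465 J
q4 (vaporize at 100 °C): 165.0 × 2253.0 = 371745 J
q5 (heat steam 100.0→133.2 °C): 165.0 × 2.0 × 33.2 = 10956 J
Total: 11399 + 55110 + 69465 + 371745 + 10956 = 518675 J = 519 kJ

q = 519 kJ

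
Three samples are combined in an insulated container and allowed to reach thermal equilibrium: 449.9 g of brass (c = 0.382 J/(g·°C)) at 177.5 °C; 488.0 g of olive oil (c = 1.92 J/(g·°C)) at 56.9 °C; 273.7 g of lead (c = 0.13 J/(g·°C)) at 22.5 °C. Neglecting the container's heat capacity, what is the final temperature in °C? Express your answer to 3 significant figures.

Σ mᵢcᵢ(T − Tᵢ) = 0  ⇒  T = Σ mᵢcᵢTᵢ / Σ mᵢcᵢ
Σ mᵢcᵢ = 449.9×0.382 + 488.0×1.92 + 273.7×0.13 = 1144.4028
Σ mᵢcᵢTᵢ = 171.8618×177.5 + 936.96×56.9 + 35.581×22.5 = 84619
T = 84619 / 1144.4028 = 73.94 °C

T_f = 73.9 °C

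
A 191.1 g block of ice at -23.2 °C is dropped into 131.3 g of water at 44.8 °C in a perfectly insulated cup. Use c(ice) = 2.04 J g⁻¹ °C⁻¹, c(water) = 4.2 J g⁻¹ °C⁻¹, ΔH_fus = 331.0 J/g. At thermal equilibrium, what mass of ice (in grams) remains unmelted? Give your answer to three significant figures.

Heat to warm all ice to 0 °C: 191.1×2.04×23.2 = 9044.4 J
Heat released by water cooling to 0 °C: 131.3×4.2×44.8 = 24705 J
24705 J < 9044.4 + 191.1×331.0 = 72298.5 J, so not all ice melts; final T = 0 °C.
Heat left for melting: 24705 − 9044.4 = 15660.6 J
Mass melted = 15660.6 / 331.0 = 47.31 g
Ice remaining = 191.1 − 47.31 = 143.79 g

m_ice remaining = 144 g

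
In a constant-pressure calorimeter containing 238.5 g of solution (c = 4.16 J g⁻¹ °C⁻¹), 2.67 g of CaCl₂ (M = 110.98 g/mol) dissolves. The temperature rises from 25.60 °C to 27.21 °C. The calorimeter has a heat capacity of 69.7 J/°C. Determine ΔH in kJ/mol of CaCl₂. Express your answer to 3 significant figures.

ΔH = -71.1 kJ/mol

|ΔT| = |27.21 − 25.60| = 1.61 °C
|q_surr| = (238.5 × 4.16 + 69.7) × 1.61 = 1061.86 × 1.61 = 1710 J
n(CaCl₂) = 2.67 / 110.98 = 0.02406 mol
Temperature rose, so q_rxn = −|q_surr| = -1.710 kJ
ΔH = q_rxn / n = -71.07 kJ/mol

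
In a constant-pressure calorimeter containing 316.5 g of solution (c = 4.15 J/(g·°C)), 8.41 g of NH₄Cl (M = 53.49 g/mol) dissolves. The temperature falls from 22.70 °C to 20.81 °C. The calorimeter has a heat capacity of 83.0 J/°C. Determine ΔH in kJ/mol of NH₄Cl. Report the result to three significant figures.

|ΔT| = |20.81 − 22.70| = 1.89 °C
|q_surr| = (316.5 × 4.15 + 83.0) × 1.89 = 1396.475 × 1.89 = 2639 J
n(NH₄Cl) = 8.41 / 53.49 = 0.1572 mol
Temperature fell, so q_rxn = +|q_surr| = 2.639 kJ
ΔH = q_rxn / n = 16.79 kJ/mol

ΔH = 16.8 kJ/mol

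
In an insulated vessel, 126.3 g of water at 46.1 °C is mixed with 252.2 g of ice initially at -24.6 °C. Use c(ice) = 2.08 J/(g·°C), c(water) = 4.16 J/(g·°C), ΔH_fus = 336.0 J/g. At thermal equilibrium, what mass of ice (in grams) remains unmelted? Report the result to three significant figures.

m_ice remaining = 219 g

Heat to warm all ice to 0 °C: 252.2×2.08×24.6 = 12905 J
Heat released by water cooling to 0 °C: 126.3×4.16×46.1 = 24221 J
24221 J < 12905 + 252.2×336.0 = 97644.2 J, so not all ice melts; final T = 0 °C.
Heat left for melting: 24221 − 12905 = 11316 J
Mass melted = 11316 / 336.0 = 33.68 g
Ice remaining = 252.2 − 33.68 = 218.52 g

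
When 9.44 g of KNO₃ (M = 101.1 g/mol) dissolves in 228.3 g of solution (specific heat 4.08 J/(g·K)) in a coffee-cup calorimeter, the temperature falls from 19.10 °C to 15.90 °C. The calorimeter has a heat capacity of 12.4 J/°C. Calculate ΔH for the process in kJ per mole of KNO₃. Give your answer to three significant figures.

|ΔT| = |15.90 − 19.10| = 3.20 °C
|q_surr| = (228.3 × 4.08 + 12.4) × 3.20 = 943.864 × 3.20 = 3020 J
n(KNO₃) = 9.44 / 101.1 = 0.09337 mol
Temperature fell, so q_rxn = +|q_surr| = 3.020 kJ
ΔH = q_rxn / n = 32.34 kJ/mol

ΔH = 32.3 kJ/mol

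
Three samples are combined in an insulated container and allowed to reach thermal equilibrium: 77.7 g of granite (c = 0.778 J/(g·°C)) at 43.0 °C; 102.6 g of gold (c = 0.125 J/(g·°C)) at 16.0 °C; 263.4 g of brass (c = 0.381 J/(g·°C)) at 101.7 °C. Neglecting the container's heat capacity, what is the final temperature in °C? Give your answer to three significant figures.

Σ mᵢcᵢ(T − Tᵢ) = 0  ⇒  T = Σ mᵢcᵢTᵢ / Σ mᵢcᵢ
Σ mᵢcᵢ = 77.7×0.778 + 102.6×0.125 + 263.4×0.381 = 173.6310
Σ mᵢcᵢTᵢ = 60.4506×43.0 + 12.825×16.0 + 100.3554×101.7 = 13011
T = 13011 / 173.6310 = 74.93 °C

T_f = 74.9 °C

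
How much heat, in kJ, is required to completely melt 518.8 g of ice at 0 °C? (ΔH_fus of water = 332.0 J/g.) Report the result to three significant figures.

q = 172 kJ

q = m × ΔH_fus = 518.8 × 332.0 = 172200 J = 172 kJ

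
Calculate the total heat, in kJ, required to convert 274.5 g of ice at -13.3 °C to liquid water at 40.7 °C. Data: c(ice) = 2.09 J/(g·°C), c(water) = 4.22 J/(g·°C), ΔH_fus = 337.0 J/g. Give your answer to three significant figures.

q1 (heat ice -13.3→0.0 °C): 274.5 × 2.09 × 13.3 = 7630 J
q2 (melt at 0 °C): 274.5 × 337.0 = 92507 J
q3 (heat water 0.0→40.7 °C): 274.5 × 4.22 × 40.7 = 47146 J
Total: 7630 + 92507 + 47146 = 147283 J = 147 kJ

q = 147 kJ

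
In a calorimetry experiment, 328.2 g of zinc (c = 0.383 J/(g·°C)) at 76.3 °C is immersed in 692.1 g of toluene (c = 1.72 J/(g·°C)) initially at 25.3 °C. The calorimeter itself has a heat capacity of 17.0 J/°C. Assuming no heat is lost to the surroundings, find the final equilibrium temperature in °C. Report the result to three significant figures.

Heat lost by zinc = heat gained by toluene + calorimeter.
(328.2)(0.383)(76.3 − T) = [(692.1)(1.72) + 17.0](T − 25.3)
125.7006 (76.3 − T) = 1207.412 (T − 25.3)
9591.0 − 125.7006 T = 1207.412 T − 30548
40139.0 = 1333.1126 T
T = 30.11 °C

T_f = 30.1 °C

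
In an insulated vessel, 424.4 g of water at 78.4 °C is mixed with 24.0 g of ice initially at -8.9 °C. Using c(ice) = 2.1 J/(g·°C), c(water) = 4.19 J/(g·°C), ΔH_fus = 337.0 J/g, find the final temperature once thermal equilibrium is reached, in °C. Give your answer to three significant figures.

T_f = 69.7 °C

Heat to bring ice to 0 °C and melt it: q₁ = 24.0×2.1×8.9 + 24.0×337.0 = 8536.6 J
Heat the water can supply cooling to 0 °C: 424.4×4.19×78.4 = 139414 J > q₁, so all ice melts.
Energy balance: 424.4×4.19×(78.4 − T) = 8536.6 + 24.0×4.19×(T − 0)
1778.236(78.4 − T) = 8536.6 + 100.56 T
139414 − 8536.6 = 1878.796 T
T = 130877.4 / 1878.796 = 69.66 °C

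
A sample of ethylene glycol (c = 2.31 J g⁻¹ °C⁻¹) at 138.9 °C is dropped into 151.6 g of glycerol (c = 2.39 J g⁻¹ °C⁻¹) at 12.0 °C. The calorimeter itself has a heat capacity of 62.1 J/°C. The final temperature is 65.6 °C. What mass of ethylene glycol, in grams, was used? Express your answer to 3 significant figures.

q_gained = (151.6 × 2.39 + 62.1) × (65.6 − 12.0) = 22750 J
q_lost = m × 2.31 × (138.9 − 65.6) = 169.323 m
m = 22750 / 169.323 = 134 g

m = 134 g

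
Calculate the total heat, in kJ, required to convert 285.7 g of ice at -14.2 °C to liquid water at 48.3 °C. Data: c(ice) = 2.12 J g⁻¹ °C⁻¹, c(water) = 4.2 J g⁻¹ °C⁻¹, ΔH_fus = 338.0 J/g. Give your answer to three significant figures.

q1 (heat ice -14.2→0.0 °C): 285.7 × 2.12 × 14.2 = 8601 J
q2 (melt at 0 °C): 285.7 × 338.0 = 96567 J
q3 (heat water 0.0→48.3 °C): 285.7 × 4.2 × 48.3 = 57957 J
Total: 8601 + 96567 + 57957 = 163125 J = 163 kJ

q = 163 kJ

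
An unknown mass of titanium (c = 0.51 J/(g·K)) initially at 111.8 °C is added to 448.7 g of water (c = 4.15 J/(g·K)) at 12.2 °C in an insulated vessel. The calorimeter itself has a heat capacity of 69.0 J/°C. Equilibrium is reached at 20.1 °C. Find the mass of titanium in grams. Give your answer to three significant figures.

m = 326 g

q_gained = (448.7 × 4.15 + 69.0) × (20.1 − 12.2) = 15260 J
q_lost = m × 0.51 × (111.8 − 20.1) = 46.767 m
m = 15260 / 46.767 = 326 g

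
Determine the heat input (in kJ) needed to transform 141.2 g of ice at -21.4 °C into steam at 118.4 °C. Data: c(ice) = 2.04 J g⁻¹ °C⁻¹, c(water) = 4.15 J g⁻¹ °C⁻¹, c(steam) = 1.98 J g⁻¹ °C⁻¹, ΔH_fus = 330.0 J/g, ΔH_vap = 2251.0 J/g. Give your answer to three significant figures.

q1 (heat ice -21.4→0.0 °C): 141.2 × 2.04 × 21.4 = 6164 J
q2 (melt at 0 °C): 141.2 × 330.0 = 46596 J
q3 (heat water 0.0→100.0 °C): 141.2 × 4.15 × 100.0 = 58598 J
q4 (vaporize at 100 °C): 141.2 × 2251.0 = 317841 J
q5 (heat steam 100.0→118.4 °C): 141.2 × 1.98 × 18.4 = 5144 J
Total: 6164 + 46596 + 58598 + 317841 + 5144 = 434343 J = 434 kJ

q = 434 kJ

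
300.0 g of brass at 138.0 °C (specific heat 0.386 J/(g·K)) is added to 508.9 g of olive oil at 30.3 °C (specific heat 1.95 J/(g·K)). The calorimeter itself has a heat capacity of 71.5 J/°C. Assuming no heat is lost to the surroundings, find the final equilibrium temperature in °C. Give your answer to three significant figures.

Heat lost by brass = heat gained by olive oil + calorimeter.
(300.0)(0.386)(138.0 − T) = [(508.9)(1.95) + 71.5](T − 30.3)
115.8 (138.0 − T) = 1063.855 (T − 30.3)
15980 − 115.8 T = 1063.855 T − 32235
48215 = 1179.655 T
T = 40.87 °C

T_f = 40.9 °C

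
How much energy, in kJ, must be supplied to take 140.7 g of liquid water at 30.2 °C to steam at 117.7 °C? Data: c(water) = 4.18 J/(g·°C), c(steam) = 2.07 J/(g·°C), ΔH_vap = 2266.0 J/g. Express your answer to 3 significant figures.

q1 (heat water 30.2→100.0 °C): 140.7 × 4.18 × 69.8 = 41051 J
q2 (vaporize at 100 °C): 140.7 × 2266.0 = 318826 J
q3 (heat steam 100.0→117.7 °C): 140.7 × 2.07 × 17.7 = 5155 J
Total: 41051 + 318826 + 5155 = 365032 J = 365 kJ

q = 365 kJ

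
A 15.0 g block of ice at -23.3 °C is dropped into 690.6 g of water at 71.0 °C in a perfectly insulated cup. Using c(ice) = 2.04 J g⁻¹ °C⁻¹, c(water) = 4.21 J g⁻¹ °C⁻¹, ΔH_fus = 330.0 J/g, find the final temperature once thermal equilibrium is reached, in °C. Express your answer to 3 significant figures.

Heat to bring ice to 0 °C and melt it: q₁ = 15.0×2.04×23.3 + 15.0×330.0 = 5663.0 J
Heat the water can supply cooling to 0 °C: 690.6×4.21×71.0 = 206427 J > q₁, so all ice melts.
Energy balance: 690.6×4.21×(71.0 − T) = 5663.0 + 15.0×4.21×(T − 0)
2907.426(71.0 − T) = 5663.0 + 63.15 T
206427 − 5663.0 = 2970.576 T
T = 200764.0 / 2970.576 = 67.58 °C

T_f = 67.6 °C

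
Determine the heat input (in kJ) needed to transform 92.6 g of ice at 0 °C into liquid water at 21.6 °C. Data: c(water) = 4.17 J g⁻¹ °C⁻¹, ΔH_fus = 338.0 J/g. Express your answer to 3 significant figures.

q = 39.6 kJ

q1 (melt at 0 °C): 92.6 × 338.0 = 31299 J
q2 (heat water 0.0→21.6 °C): 92.6 × 4.17 × 21.6 = 8341 J
Total: 31299 + 8341 = 39640 J = 39.6 kJ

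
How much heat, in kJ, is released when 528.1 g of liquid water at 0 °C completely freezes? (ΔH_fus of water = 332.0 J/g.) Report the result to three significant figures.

q = m × ΔH_fus = 528.1 × 332.0 = 175300 J = 175 kJ

q = 175 kJ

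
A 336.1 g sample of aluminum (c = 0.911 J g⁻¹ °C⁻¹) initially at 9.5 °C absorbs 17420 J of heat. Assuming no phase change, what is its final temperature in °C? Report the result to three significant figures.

T_f = 66.4 °C

ΔT = q / (m c) = 17420 / (336.1 × 0.911) = 56.89 °C
T_f = 9.5 + 56.89 = 66.39 °C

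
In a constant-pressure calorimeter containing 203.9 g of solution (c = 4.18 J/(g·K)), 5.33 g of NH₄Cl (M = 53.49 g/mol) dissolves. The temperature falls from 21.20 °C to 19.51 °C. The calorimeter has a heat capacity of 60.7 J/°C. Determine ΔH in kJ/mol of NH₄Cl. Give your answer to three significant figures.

|ΔT| = |19.51 − 21.20| = 1.69 °C
|q_surr| = (203.9 × 4.18 + 60.7) × 1.69 = 913.002 × 1.69 = 1543 J
n(NH₄Cl) = 5.33 / 53.49 = 0.09964 mol
Temperature fell, so q_rxn = +|q_surr| = 1.543 kJ
ΔH = q_rxn / n = 15.49 kJ/mol

ΔH = 15.5 kJ/mol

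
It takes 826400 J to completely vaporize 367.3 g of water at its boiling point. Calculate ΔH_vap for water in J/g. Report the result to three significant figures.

ΔH_vap = 2250 J/g

ΔH_vap = q / m = 826400 / 367.3 = 2250 J/g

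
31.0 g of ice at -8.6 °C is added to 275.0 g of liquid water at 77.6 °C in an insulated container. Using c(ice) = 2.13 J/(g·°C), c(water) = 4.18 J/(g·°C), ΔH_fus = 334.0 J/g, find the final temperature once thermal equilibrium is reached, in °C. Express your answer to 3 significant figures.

Heat to bring ice to 0 °C and melt it: q₁ = 31.0×2.13×8.6 + 31.0×334.0 = 10922 J
Heat the water can supply cooling to 0 °C: 275.0×4.18×77.6 = 89201.2 J > q₁, so all ice melts.
Energy balance: 275.0×4.18×(77.6 − T) = 10922 + 31.0×4.18×(T − 0)
1149.5(77.6 − T) = 10922 + 129.58 T
89201.2 − 10922 = 1279.08 T
T = 78279.2 / 1279.08 = 61.20 °C

T_f = 61.2 °C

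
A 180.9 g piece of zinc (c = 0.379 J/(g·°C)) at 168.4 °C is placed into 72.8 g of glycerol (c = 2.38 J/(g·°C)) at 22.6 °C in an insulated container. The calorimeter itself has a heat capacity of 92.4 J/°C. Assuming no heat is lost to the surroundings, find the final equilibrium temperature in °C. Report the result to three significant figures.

Heat lost by zinc = heat gained by glycerol + calorimeter.
(180.9)(0.379)(168.4 − T) = [(72.8)(2.38) + 92.4](T − 22.6)
68.5611 (168.4 − T) = 265.664 (T − 22.6)
11546 − 68.5611 T = 265.664 T − 6004.0
17550.0 = 334.2251 T
T = 52.51 °C

T_f = 52.5 °C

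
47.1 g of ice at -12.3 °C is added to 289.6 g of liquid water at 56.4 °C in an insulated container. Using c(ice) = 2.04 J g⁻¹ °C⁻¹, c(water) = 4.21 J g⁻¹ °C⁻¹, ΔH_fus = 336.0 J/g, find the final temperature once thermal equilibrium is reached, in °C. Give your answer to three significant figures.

T_f = 36.5 °C

Heat to bring ice to 0 °C and melt it: q₁ = 47.1×2.04×12.3 + 47.1×336.0 = 17007 J
Heat the water can supply cooling to 0 °C: 289.6×4.21×56.4 = 68763.8 J > q₁, so all ice melts.
Energy balance: 289.6×4.21×(56.4 − T) = 17007 + 47.1×4.21×(T − 0)
1219.216(56.4 − T) = 17007 + 198.291 T
68763.8 − 17007 = 1417.507 T
T = 51756.8 / 1417.507 = 36.51 °C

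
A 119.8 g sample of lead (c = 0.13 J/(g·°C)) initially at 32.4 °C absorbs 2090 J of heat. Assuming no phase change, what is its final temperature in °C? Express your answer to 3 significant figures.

T_f = 167 °C

ΔT = q / (m c) = 2090 / (119.8 × 0.13) = 134.2 °C
T_f = 32.4 + 134.2 = 166.6 °C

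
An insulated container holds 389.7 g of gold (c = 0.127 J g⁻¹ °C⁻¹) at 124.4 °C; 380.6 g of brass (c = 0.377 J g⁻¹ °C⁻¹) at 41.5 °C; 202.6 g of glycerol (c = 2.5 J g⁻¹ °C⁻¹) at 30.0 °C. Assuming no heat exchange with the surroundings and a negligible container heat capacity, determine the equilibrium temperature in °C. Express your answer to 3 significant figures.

T_f = 39.0 °C

Σ mᵢcᵢ(T − Tᵢ) = 0  ⇒  T = Σ mᵢcᵢTᵢ / Σ mᵢcᵢ
Σ mᵢcᵢ = 389.7×0.127 + 380.6×0.377 + 202.6×2.5 = 699.4781
Σ mᵢcᵢTᵢ = 49.4919×124.4 + 143.4862×41.5 + 506.5×30.0 = 27306
T = 27306 / 699.4781 = 39.04 °C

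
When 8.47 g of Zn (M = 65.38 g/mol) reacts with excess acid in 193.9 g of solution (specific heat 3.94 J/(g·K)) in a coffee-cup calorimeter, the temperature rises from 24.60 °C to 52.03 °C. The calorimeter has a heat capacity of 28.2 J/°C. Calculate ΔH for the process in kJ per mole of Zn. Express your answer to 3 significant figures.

|ΔT| = |52.03 − 24.60| = 27.43 °C
|q_surr| = (193.9 × 3.94 + 28.2) × 27.43 = 792.166 × 27.43 = 21730 J
n(Zn) = 8.47 / 65.38 = 0.1296 mol
Temperature rose, so q_rxn = −|q_surr| = -21.73 kJ
ΔH = q_rxn / n = -167.7 kJ/mol

ΔH = -168 kJ/mol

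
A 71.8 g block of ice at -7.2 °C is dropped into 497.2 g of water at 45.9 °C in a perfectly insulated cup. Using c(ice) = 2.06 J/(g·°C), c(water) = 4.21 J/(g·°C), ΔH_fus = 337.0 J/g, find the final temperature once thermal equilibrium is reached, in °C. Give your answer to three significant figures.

Heat to bring ice to 0 °C and melt it: q₁ = 71.8×2.06×7.2 + 71.8×337.0 = 25262 J
Heat the water can supply cooling to 0 °C: 497.2×4.21×45.9 = 96078.4 J > q₁, so all ice melts.
Energy balance: 497.2×4.21×(45.9 − T) = 25262 + 71.8×4.21×(T − 0)
2093.212(45.9 − T) = 25262 + 302.278 T
96078.4 − 25262 = 2395.490 T
T = 70816.4 / 2395.490 = 29.56 °C

T_f = 29.6 °C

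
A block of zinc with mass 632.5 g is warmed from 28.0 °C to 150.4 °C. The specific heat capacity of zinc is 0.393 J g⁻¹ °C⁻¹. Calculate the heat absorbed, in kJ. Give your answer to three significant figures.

q = m c ΔT = 632.5 × 0.393 × (150.4 − 28.0)
q = 632.5 × 0.393 × 122.4 = 30430 J = 30.4 kJ

q = 30.4 kJ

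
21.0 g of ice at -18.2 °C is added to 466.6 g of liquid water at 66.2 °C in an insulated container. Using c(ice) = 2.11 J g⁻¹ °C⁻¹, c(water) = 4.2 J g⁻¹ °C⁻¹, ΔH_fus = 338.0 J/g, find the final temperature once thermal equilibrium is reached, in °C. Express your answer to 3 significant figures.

T_f = 59.5 °C

Heat to bring ice to 0 °C and melt it: q₁ = 21.0×2.11×18.2 + 21.0×338.0 = 7904.4 J
Heat the water can supply cooling to 0 °C: 466.6×4.2×66.2 = 129733 J > q₁, so all ice melts.
Energy balance: 466.6×4.2×(66.2 − T) = 7904.4 + 21.0×4.2×(T − 0)
1959.72(66.2 − T) = 7904.4 + 88.2 T
129733 − 7904.4 = 2047.92 T
T = 121828.6 / 2047.92 = 59.49 °C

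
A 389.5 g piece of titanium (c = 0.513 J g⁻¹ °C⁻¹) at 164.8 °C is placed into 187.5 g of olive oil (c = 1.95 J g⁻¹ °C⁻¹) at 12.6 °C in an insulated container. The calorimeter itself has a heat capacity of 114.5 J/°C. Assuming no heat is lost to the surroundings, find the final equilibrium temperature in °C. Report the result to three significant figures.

Heat lost by titanium = heat gained by olive oil + calorimeter.
(389.5)(0.513)(164.8 − T) = [(187.5)(1.95) + 114.5](T − 12.6)
199.8135 (164.8 − T) = 480.125 (T − 12.6)
32929 − 199.8135 T = 480.125 T − 6049.6
38978.6 = 679.9385 T
T = 57.33 °C

T_f = 57.3 °C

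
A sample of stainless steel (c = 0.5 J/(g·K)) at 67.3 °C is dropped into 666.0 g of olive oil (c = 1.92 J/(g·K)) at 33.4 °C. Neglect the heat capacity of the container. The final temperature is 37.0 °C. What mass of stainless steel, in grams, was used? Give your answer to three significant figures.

m = 304 g

q_gained = (666.0 × 1.92) × (37.0 − 33.4) = 4603 J
q_lost = m × 0.5 × (67.3 − 37.0) = 15.15 m
m = 4603 / 15.15 = 304 g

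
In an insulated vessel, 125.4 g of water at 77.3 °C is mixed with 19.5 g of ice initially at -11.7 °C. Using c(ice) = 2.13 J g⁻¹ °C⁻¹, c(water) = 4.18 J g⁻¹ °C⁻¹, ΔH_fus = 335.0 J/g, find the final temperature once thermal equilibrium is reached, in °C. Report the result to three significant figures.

Heat to bring ice to 0 °C and melt it: q₁ = 19.5×2.13×11.7 + 19.5×335.0 = 7018.5 J
Heat the water can supply cooling to 0 °C: 125.4×4.18×77.3 = 40518.5 J > q₁, so all ice melts.
Energy balance: 125.4×4.18×(77.3 − T) = 7018.5 + 19.5×4.18×(T − 0)
524.172(77.3 − T) = 7018.5 + 81.51 T
40518.5 − 7018.5 = 605.682 T
T = 33500.0 / 605.682 = 55.31 °C

T_f = 55.3 °C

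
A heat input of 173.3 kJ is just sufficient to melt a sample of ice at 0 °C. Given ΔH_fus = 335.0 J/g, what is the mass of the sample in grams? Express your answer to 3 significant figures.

m = q / ΔH_fus = 173300 J / 335.0 J/g = 517 g

m = 517 g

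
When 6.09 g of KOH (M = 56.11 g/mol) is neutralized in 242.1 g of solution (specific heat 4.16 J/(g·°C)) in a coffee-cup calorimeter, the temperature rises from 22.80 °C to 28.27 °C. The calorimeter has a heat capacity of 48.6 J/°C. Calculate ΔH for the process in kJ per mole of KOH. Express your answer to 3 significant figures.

ΔH = -53.2 kJ/mol

|ΔT| = |28.27 − 22.80| = 5.47 °C
|q_surr| = (242.1 × 4.16 + 48.6) × 5.47 = 1055.736 × 5.47 = 5775 J
n(KOH) = 6.09 / 56.11 = 0.1085 mol
Temperature rose, so q_rxn = −|q_surr| = -5.775 kJ
ΔH = q_rxn / n = -53.23 kJ/mol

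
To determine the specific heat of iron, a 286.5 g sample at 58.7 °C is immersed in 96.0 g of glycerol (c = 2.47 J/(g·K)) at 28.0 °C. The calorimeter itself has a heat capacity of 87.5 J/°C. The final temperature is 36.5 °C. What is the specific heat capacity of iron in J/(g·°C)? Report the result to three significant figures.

q_gained = (96.0 × 2.47 + 87.5) × (36.5 − 28.0) = 2759 J
q_lost = 286.5 × c × (58.7 − 36.5) = 6360.3 c
Set equal: c = 2759 / 6360.3 = 0.434 J/(g·°C)

c = 0.434 J/(g·°C)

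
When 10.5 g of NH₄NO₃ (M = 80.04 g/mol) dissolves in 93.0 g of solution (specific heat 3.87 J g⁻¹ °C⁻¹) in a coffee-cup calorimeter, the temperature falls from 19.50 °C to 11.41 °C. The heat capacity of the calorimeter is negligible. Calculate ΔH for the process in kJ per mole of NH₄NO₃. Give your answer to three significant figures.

ΔH = 22.2 kJ/mol

|ΔT| = |11.41 − 19.50| = 8.09 °C
|q_surr| = (93.0 × 3.87) × 8.09 = 359.91 × 8.09 = 2912 J
n(NH₄NO₃) = 10.5 / 80.04 = 0.1312 mol
Temperature fell, so q_rxn = +|q_surr| = 2.912 kJ
ΔH = q_rxn / n = 22.20 kJ/mol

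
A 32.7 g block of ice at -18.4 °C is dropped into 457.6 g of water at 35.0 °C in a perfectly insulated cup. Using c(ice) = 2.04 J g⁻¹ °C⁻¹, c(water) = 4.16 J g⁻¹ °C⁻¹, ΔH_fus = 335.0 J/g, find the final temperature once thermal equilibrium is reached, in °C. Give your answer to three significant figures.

Heat to bring ice to 0 °C and melt it: q₁ = 32.7×2.04×18.4 + 32.7×335.0 = 12182 J
Heat the water can supply cooling to 0 °C: 457.6×4.16×35.0 = 66626.6 J > q₁, so all ice melts.
Energy balance: 457.6×4.16×(35.0 − T) = 12182 + 32.7×4.16×(T − 0)
1903.616(35.0 − T) = 12182 + 136.032 T
66626.6 − 12182 = 2039.648 T
T = 54444.6 / 2039.648 = 26.69 °C

T_f = 26.7 °C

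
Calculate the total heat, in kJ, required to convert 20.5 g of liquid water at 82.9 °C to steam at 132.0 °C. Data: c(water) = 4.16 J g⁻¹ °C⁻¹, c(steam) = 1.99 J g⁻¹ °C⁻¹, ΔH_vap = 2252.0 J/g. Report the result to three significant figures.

q = 48.9 kJ

q1 (heat water 82.9→100.0 °C): 20.5 × 4.16 × 17.1 = 1458 J
q2 (vaporize at 100 °C): 20.5 × 2252.0 = 46166 J
q3 (heat steam 100.0→132.0 °C): 20.5 × 1.99 × 32.0 = 1305 J
Total: 1458 + 46166 + 1305 = 48929 J = 48.9 kJ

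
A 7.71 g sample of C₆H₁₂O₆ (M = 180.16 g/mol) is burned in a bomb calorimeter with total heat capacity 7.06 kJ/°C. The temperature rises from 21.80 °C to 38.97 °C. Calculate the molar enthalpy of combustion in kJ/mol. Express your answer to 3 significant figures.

ΔH = -2830 kJ/mol

ΔT = 38.97 − 21.80 = 17.17 °C
q_cal = C_cal × ΔT = 7.06 × 17.17 = 121.2202 kJ
n = 7.71 / 180.16 = 0.04280 mol
q_rxn = −q_cal = -121.2202 kJ
ΔH = -121.2202 / 0.04280 = -2832 kJ/mol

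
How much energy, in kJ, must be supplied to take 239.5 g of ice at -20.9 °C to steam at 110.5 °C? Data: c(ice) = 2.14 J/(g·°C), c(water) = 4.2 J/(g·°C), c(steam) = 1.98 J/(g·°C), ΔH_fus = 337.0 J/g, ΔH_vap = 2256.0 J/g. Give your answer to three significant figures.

q = 737 kJ

q1 (heat ice -20.9→0.0 °C): 239.5 × 2.14 × 20.9 = 10712 J
q2 (melt at 0 °C): 239.5 × 337.0 = 80712 J
q3 (heat water 0.0→100.0 °C): 239.5 × 4.2 × 100.0 = 100590 J
q4 (vaporize at 100 °C): 239.5 × 2256.0 = 540312 J
q5 (heat steam 100.0→110.5 °C): 239.5 × 1.98 × 10.5 = 4979 J
Total: 10712 + 80712 + 100590 + 540312 + 4979 = 737305 J = 737 kJ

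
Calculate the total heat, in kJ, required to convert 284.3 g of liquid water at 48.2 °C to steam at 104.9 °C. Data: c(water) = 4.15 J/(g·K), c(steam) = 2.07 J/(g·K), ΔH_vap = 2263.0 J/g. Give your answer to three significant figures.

q1 (heat water 48.2→100.0 °C): 284.3 × 4.15 × 51.8 = 61116 J
q2 (vaporize at 100 °C): 284.3 × 2263.0 = 643371 J
q3 (heat steam 100.0→104.9 °C): 284.3 × 2.07 × 4.9 = 2884 J
Total: 61116 + 643371 + 2884 = 707371 J = 707 kJ

q = 707 kJ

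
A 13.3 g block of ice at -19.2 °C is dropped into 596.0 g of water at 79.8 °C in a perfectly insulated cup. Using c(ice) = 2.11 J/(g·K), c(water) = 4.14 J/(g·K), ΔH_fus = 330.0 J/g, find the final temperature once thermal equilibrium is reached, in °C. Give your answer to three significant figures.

T_f = 76.1 °C

Heat to bring ice to 0 °C and melt it: q₁ = 13.3×2.11×19.2 + 13.3×330.0 = 4927.8 J
Heat the water can supply cooling to 0 °C: 596.0×4.14×79.8 = 196902 J > q₁, so all ice melts.
Energy balance: 596.0×4.14×(79.8 − T) = 4927.8 + 13.3×4.14×(T − 0)
2467.44(79.8 − T) = 4927.8 + 55.062 T
196902 − 4927.8 = 2522.502 T
T = 191974.2 / 2522.502 = 76.10 °C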